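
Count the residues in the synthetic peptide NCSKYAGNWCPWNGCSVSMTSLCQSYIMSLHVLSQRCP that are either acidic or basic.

3

Acidic: D, E. Basic: H, K, R.
Acidic residues here: none (0).
Basic residues here: K4, H31, R36 (3).
The two groups share no amino acid, so total = 0 + 3 = 3.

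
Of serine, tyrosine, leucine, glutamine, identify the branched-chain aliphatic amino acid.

leucine

Valine (V), leucine (L), and isoleucine (I) are the branched-chain amino acids.
Of the listed options, only leucine belongs to this group.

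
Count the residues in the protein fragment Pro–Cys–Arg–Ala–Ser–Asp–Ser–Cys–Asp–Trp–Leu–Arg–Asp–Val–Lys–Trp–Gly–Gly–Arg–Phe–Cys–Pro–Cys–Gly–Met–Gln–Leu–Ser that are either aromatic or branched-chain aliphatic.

Aromatic: F, W, Y. Branched-chain aliphatic: I, L, V.
Aromatic residues here: Trp10, Trp16, Phe20 (3).
Branched-chain aliphatic residues here: Leu11, Val14, Leu27 (3).
The two groups share no amino acid, so total = 3 + 3 = 6.

6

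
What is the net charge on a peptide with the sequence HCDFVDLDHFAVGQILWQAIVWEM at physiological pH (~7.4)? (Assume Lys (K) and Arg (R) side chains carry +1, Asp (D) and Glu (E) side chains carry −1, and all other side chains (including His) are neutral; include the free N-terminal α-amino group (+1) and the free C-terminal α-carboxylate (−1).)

-4

Positive (K, R): none → +0.
Negative (D, E): D3, D6, D8, E23 → −4.
The N-terminus (+1) and C-terminus (−1) cancel.
Net charge = (+0) + (−4) = −4.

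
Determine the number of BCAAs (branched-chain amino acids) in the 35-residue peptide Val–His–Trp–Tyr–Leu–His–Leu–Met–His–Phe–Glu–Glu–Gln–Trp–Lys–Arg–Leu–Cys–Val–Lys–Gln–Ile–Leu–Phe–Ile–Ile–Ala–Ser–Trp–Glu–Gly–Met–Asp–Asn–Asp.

V, L, and I make up the branched-chain aliphatic group.
Matching residues: Val1, Leu5, Leu7, Leu17, Val19, Ile22, Leu23, Ile25, Ile26.

9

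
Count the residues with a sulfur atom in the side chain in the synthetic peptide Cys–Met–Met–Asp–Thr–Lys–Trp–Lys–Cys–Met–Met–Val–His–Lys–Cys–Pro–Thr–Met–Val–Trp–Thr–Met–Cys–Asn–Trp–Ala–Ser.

10

The sulfur-bearing residues are cysteine (–SH) and methionine (–S–CH₃).
Matching residues: Cys1, Met2, Met3, Cys9, Met10, Met11, Cys15, Met18, Met22, Cys23.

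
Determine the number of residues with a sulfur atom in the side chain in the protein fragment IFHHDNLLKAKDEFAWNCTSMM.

3

The sulfur-bearing residues are cysteine (–SH) and methionine (–S–CH₃).
Matching residues: C18, M21, M22.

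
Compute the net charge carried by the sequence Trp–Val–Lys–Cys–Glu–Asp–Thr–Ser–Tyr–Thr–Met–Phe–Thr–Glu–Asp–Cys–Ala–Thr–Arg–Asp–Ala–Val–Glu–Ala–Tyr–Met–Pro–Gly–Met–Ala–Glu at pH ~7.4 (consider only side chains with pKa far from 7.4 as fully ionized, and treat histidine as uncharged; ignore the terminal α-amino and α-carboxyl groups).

The side chains ionized at physiological pH are Lys/Arg (+1) and Asp/Glu (−1); with His treated as neutral, nothing else contributes.
Positive (K, R): Lys3, Arg19 → +2.
Negative (D, E): Glu5, Asp6, Glu14, Asp15, Asp20, Glu23, Glu31 → −7.
Net charge = (+2) + (−7) = −5.

-5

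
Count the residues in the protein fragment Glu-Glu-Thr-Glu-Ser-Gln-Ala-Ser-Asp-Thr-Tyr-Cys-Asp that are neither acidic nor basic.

8

Acidic: D, E. Basic: K, R, H. All other residues are neither.
Matching residues: Thr3, Ser5, Gln6, Ala7, Ser8, Thr10, Tyr11, Cys12.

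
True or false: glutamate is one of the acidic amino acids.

Aspartate (D) and glutamate (E) have carboxylic-acid side chains and are the acidic amino acids.
Glutamate is in this group.

True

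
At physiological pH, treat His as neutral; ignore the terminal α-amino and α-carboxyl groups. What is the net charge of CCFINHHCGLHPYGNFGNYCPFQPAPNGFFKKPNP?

The side chains ionized at physiological pH are Lys/Arg (+1) and Asp/Glu (−1); with His treated as neutral, nothing else contributes.
Positive (K, R): K31, K32 → +2.
Negative (D, E): none → −0.
Net charge = (+2) + (−0) = +2.

+2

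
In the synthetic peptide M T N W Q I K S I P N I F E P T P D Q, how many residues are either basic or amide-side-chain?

Basic: H, K, R. Amide-side-chain: N, Q.
Basic residues here: K7 (1).
Amide-side-chain residues here: N3, Q5, N11, Q19 (4).
The two groups share no amino acid, so total = 1 + 4 = 5.

5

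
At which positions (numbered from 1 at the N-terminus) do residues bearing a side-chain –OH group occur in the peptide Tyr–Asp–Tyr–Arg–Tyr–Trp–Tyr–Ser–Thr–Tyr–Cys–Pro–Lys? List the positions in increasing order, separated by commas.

Serine (S), threonine (T), and tyrosine (Y) each carry a hydroxyl group on the side chain.
Matching residues: Tyr1, Tyr3, Tyr5, Tyr7, Ser8, Thr9, Tyr10.

1, 3, 5, 7, 8, 9, 10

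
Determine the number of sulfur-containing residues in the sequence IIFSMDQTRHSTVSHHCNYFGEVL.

Only Cys (C) and Met (M) have a sulfur atom in the side chain.
Matching residues: M5, C17.

2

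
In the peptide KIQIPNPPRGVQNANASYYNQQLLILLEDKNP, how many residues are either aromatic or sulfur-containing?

Aromatic: F, W, Y. Sulfur-containing: C, M.
Aromatic residues here: Y18, Y19 (2).
Sulfur-containing residues here: none (0).
The two groups share no amino acid, so total = 2 + 0 = 2.

2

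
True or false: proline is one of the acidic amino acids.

False

Only D (aspartate) and E (glutamate) carry a side-chain carboxylic acid.
Proline is not in this group.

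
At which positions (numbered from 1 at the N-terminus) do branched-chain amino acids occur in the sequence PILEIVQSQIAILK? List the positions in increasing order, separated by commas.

V, L, and I make up the branched-chain aliphatic group.
Matching residues: I2, L3, I5, V6, I10, I12, L13.

2, 3, 5, 6, 10, 12, 13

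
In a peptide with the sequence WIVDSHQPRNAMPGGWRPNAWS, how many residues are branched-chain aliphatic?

2

V, L, and I make up the branched-chain aliphatic group.
Matching residues: I2, V3.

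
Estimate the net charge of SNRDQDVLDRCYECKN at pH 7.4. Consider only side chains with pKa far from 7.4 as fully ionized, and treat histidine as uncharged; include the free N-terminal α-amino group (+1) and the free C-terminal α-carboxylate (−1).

At pH ~7.4 the Lys and Arg side chains are protonated (+1), the Asp and Glu side chains are deprotonated (−1), and with His taken as neutral all other side chains carry no charge.
Positive (K, R): R3, R10, K15 → +3.
Negative (D, E): D4, D6, D9, E13 → −4.
The N-terminus (+1) and C-terminus (−1) cancel.
Net charge = (+3) + (−4) = −1.

-1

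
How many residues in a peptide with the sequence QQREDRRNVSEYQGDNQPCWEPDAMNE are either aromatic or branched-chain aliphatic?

3

Aromatic: F, W, Y. Branched-chain aliphatic: I, L, V.
Aromatic residues here: Y12, W20 (2).
Branched-chain aliphatic residues here: V9 (1).
The two groups share no amino acid, so total = 2 + 1 = 3.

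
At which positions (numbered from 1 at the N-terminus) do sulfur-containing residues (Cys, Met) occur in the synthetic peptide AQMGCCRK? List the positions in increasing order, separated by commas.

Matching residues: M3, C5, C6.

3, 5, 6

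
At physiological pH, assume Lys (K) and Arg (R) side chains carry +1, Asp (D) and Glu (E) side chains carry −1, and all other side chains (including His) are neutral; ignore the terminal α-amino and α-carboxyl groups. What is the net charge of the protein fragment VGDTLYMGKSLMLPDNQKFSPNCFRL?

Positive (K, R): K9, K18, R25 → +3.
Negative (D, E): D3, D15 → −2.
Net charge = (+3) + (−2) = +1.

+1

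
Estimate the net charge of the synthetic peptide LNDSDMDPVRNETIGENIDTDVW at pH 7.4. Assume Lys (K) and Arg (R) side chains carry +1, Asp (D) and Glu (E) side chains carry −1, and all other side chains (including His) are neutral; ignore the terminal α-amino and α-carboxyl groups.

-6

Positive (K, R): R10 → +1.
Negative (D, E): D3, D5, D7, E12, E16, D19, D21 → −7.
Net charge = (+1) + (−7) = −6.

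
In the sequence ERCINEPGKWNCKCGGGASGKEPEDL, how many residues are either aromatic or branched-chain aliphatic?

3

Aromatic: F, W, Y. Branched-chain aliphatic: I, L, V.
Aromatic residues here: W10 (1).
Branched-chain aliphatic residues here: I4, L26 (2).
The two groups share no amino acid, so total = 1 + 2 = 3.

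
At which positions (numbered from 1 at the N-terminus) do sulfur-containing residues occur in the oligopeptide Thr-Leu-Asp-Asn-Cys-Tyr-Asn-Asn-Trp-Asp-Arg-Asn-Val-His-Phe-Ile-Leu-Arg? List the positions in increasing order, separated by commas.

5

Cysteine (C, thiol) and methionine (M, thioether) are the two sulfur-containing amino acids.
Matching residues: Cys5.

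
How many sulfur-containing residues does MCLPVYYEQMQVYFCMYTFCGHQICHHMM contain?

Cysteine (C, thiol) and methionine (M, thioether) are the two sulfur-containing amino acids.
Matching residues: M1, C2, M10, C15, M16, C20, C25, M28, M29.

9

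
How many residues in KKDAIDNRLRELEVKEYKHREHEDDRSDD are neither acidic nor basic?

Acidic: D, E. Basic: K, R, H. All other residues are neither.
Matching residues: A4, I5, N7, L9, L12, V14, Y17, S27.

8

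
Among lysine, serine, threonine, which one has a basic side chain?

The basic amino acids are Lys (K), Arg (R), and His (H).
Of the listed options, only lysine belongs to this group.

lysine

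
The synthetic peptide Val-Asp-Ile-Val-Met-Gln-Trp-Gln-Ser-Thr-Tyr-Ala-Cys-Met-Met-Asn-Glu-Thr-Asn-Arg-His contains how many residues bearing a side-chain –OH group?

4

The –OH-bearing residues are Ser, Thr (aliphatic alcohols), and Tyr (phenol).
Matching residues: Ser9, Thr10, Tyr11, Thr18.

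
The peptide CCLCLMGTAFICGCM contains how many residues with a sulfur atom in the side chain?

7

The sulfur-bearing residues are cysteine (–SH) and methionine (–S–CH₃).
Matching residues: C1, C2, C4, M6, C12, C14, M15.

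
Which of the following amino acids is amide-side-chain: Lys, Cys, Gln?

Gln

Only N (asparagine) and Q (glutamine) carry a side-chain carboxamide.
Of the listed options, only Gln belongs to this group.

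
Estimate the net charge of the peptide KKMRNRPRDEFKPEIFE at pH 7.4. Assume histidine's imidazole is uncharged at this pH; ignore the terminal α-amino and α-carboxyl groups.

+2

At pH ~7.4 the Lys and Arg side chains are protonated (+1), the Asp and Glu side chains are deprotonated (−1), and with His taken as neutral all other side chains carry no charge.
Positive (K, R): K1, K2, R4, R6, R8, K12 → +6.
Negative (D, E): D9, E10, E14, E17 → −4.
Net charge = (+6) + (−4) = +2.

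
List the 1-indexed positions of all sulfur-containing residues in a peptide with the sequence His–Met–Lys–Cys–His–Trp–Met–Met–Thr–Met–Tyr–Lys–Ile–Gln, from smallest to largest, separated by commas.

2, 4, 7, 8, 10

Cysteine (C, thiol) and methionine (M, thioether) are the two sulfur-containing amino acids.
Matching residues: Met2, Cys4, Met7, Met8, Met10.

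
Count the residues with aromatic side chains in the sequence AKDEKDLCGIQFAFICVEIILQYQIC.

3

F, W, and Y each carry an aromatic ring on the side chain.
Matching residues: F12, F14, Y23.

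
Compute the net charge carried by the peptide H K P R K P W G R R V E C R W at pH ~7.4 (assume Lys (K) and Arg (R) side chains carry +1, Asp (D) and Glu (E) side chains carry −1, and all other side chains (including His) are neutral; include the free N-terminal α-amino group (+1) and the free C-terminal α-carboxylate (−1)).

Positive (K, R): K2, R4, K5, R9, R10, R14 → +6.
Negative (D, E): E12 → −1.
The N-terminus (+1) and C-terminus (−1) cancel.
Net charge = (+6) + (−1) = +5.

+5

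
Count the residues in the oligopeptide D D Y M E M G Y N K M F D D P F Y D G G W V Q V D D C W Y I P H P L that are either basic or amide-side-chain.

Basic: H, K, R. Amide-side-chain: N, Q.
Basic residues here: K10, H32 (2).
Amide-side-chain residues here: N9, Q23 (2).
The two groups share no amino acid, so total = 2 + 2 = 4.

4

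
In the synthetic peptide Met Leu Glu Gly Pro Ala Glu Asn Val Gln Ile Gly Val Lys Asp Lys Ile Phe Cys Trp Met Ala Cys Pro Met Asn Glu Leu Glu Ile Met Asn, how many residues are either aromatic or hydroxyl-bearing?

2

Aromatic: F, W, Y. Hydroxyl-bearing: S, T, Y.
Aromatic residues here: Phe18, Trp20 (2).
Hydroxyl-bearing residues here: none (0).
(Y belongs to both groups, but none appear in this sequence.) Total = 2 + 0 = 2.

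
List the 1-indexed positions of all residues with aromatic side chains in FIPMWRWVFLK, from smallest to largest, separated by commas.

1, 5, 7, 9

Phenylalanine (F), tryptophan (W), and tyrosine (Y) have aromatic ring side chains.
Matching residues: F1, W5, W7, F9.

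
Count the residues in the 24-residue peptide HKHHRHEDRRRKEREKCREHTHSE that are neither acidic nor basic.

3

Acidic: D, E. Basic: K, R, H. All other residues are neither.
Matching residues: C17, T21, S23.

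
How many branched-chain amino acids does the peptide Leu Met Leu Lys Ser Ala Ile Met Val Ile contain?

The BCAAs are Val, Leu, and Ile — aliphatic side chains with a branch point.
Matching residues: Leu1, Leu3, Ile7, Val9, Ile10.

5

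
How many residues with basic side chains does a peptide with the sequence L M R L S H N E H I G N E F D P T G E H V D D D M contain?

Lysine (K), arginine (R), and histidine (H) have basic, nitrogen-containing side chains.
Matching residues: R3, H6, H9, H20.

4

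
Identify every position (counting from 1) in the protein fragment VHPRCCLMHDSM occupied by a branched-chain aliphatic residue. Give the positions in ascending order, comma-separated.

1, 7

Valine (V), leucine (L), and isoleucine (I) are the branched-chain amino acids.
Matching residues: V1, L7.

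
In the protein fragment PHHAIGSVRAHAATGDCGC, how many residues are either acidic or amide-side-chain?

1

Acidic: D, E. Amide-side-chain: N, Q.
Acidic residues here: D16 (1).
Amide-side-chain residues here: none (0).
The two groups share no amino acid, so total = 1 + 0 = 1.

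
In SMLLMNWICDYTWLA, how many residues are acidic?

The acidic residues are Asp (D) and Glu (E), whose side chains end in a carboxylate group.
Matching residues: D10.

1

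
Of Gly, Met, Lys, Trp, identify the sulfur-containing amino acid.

Met

Cysteine (C, thiol) and methionine (M, thioether) are the two sulfur-containing amino acids.
Of the listed options, only Met belongs to this group.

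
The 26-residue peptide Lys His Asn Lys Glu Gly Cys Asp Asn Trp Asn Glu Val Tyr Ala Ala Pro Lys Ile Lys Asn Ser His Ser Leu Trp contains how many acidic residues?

3

The acidic residues are Asp (D) and Glu (E), whose side chains end in a carboxylate group.
Matching residues: Glu5, Asp8, Glu12.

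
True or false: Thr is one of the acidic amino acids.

False

The acidic residues are Asp (D) and Glu (E), whose side chains end in a carboxylate group.
Threonine is not in this group.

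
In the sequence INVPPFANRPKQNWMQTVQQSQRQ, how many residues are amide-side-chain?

9

Only N (asparagine) and Q (glutamine) carry a side-chain carboxamide.
Matching residues: N2, N8, Q12, N13, Q16, Q19, Q20, Q22, Q24.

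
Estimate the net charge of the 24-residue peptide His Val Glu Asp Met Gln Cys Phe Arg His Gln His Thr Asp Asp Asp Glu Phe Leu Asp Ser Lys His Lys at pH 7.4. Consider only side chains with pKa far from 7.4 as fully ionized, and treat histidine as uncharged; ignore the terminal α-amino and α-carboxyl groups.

-4

Near pH 7.4, K and R contribute +1 each, D and E contribute −1 each, and every other side chain (His included, as stated) is uncharged.
Positive (K, R): Arg9, Lys22, Lys24 → +3.
Negative (D, E): Glu3, Asp4, Asp14, Asp15, Asp16, Glu17, Asp20 → −7.
Net charge = (+3) + (−7) = −4.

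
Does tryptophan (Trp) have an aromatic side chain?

Yes

Phenylalanine (F), tryptophan (W), and tyrosine (Y) have aromatic ring side chains.
Tryptophan is in this group.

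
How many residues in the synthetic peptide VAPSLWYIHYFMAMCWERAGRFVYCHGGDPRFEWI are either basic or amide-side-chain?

Basic: H, K, R. Amide-side-chain: N, Q.
Basic residues here: H9, R18, R21, H26, R31 (5).
Amide-side-chain residues here: none (0).
The two groups share no amino acid, so total = 5 + 0 = 5.

5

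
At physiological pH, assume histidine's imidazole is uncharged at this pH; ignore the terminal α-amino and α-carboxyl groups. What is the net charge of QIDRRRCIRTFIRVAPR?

+5

Near pH 7.4, K and R contribute +1 each, D and E contribute −1 each, and every other side chain (His included, as stated) is uncharged.
Positive (K, R): R4, R5, R6, R9, R13, R17 → +6.
Negative (D, E): D3 → −1.
Net charge = (+6) + (−1) = +5.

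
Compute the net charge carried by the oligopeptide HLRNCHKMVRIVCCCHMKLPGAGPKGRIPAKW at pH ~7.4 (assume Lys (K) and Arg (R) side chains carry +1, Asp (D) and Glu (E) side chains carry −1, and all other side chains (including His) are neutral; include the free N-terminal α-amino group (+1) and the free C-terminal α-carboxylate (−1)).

+7

Positive (K, R): R3, K7, R10, K18, K25, R27, K31 → +7.
Negative (D, E): none → −0.
The N-terminus (+1) and C-terminus (−1) cancel.
Net charge = (+7) + (−0) = +7.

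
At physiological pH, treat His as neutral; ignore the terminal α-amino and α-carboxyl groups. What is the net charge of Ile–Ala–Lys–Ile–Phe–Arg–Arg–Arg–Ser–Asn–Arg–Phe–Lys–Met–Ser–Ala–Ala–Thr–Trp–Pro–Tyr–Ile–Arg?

+7

Near pH 7.4, K and R contribute +1 each, D and E contribute −1 each, and every other side chain (His included, as stated) is uncharged.
Positive (K, R): Lys3, Arg6, Arg7, Arg8, Arg11, Lys13, Arg23 → +7.
Negative (D, E): none → −0.
Net charge = (+7) + (−0) = +7.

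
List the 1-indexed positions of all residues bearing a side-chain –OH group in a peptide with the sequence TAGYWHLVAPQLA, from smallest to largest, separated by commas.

The –OH-bearing residues are Ser, Thr (aliphatic alcohols), and Tyr (phenol).
Matching residues: T1, Y4.

1, 4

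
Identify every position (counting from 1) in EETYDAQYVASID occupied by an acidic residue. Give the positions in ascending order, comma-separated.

1, 2, 5, 13

Aspartate (D) and glutamate (E) have carboxylic-acid side chains and are the acidic amino acids.
Matching residues: E1, E2, D5, D13.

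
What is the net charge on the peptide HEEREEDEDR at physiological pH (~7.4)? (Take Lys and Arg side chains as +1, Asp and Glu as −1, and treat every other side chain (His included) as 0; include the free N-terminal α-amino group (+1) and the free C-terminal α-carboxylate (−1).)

Positive (K, R): R4, R10 → +2.
Negative (D, E): E2, E3, E5, E6, D7, E8, D9 → −7.
The N-terminus (+1) and C-terminus (−1) cancel.
Net charge = (+2) + (−7) = −5.

-5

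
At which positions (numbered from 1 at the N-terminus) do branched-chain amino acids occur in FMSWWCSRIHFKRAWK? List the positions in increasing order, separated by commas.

The BCAAs are Val, Leu, and Ile — aliphatic side chains with a branch point.
Matching residues: I9.

9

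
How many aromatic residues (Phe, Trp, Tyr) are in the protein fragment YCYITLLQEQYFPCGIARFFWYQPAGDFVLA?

9

Matching residues: Y1, Y3, Y11, F12, F19, F20, W21, Y22, F28.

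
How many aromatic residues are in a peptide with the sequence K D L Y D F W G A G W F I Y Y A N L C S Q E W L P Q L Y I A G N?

9

F, W, and Y each carry an aromatic ring on the side chain.
Matching residues: Y4, F6, W7, W11, F12, Y14, Y15, W23, Y28.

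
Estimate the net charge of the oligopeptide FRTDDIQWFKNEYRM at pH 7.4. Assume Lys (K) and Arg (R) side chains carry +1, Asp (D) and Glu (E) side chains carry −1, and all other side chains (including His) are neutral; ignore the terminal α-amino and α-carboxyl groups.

Positive (K, R): R2, K10, R14 → +3.
Negative (D, E): D4, D5, E12 → −3.
Net charge = (+3) + (−3) = 0.

0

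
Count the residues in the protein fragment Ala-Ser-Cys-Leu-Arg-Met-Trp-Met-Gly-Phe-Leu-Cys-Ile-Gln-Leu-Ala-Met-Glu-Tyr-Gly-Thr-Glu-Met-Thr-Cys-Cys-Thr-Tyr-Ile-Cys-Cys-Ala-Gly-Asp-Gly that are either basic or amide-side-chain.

Basic: H, K, R. Amide-side-chain: N, Q.
Basic residues here: Arg5 (1).
Amide-side-chain residues here: Gln14 (1).
The two groups share no amino acid, so total = 1 + 1 = 2.

2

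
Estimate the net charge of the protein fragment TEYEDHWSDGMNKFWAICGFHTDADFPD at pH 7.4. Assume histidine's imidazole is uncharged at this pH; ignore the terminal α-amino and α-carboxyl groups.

The side chains ionized at physiological pH are Lys/Arg (+1) and Asp/Glu (−1); with His treated as neutral, nothing else contributes.
Positive (K, R): K13 → +1.
Negative (D, E): E2, E4, D5, D9, D23, D25, D28 → −7.
Net charge = (+1) + (−7) = −6.

-6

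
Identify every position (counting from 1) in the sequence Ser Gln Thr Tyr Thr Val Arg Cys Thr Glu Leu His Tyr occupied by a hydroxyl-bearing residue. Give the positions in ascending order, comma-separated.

1, 3, 4, 5, 9, 13

The –OH-bearing residues are Ser, Thr (aliphatic alcohols), and Tyr (phenol).
Matching residues: Ser1, Thr3, Tyr4, Thr5, Thr9, Tyr13.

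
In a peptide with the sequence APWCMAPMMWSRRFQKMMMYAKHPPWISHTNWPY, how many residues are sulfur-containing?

Cysteine (C, thiol) and methionine (M, thioether) are the two sulfur-containing amino acids.
Matching residues: C4, M5, M8, M9, M17, M18, M19.

7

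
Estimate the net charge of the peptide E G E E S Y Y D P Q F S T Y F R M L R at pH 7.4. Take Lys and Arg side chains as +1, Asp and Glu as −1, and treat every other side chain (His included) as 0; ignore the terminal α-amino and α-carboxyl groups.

-2

Positive (K, R): R16, R19 → +2.
Negative (D, E): E1, E3, E4, D8 → −4.
Net charge = (+2) + (−4) = −2.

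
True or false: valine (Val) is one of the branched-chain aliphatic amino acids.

True

Valine (V), leucine (L), and isoleucine (I) are the branched-chain amino acids.
Valine is in this group.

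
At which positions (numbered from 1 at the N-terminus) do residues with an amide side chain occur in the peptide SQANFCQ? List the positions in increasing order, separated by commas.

2, 4, 7

Only N (asparagine) and Q (glutamine) carry a side-chain carboxamide.
Matching residues: Q2, N4, Q7.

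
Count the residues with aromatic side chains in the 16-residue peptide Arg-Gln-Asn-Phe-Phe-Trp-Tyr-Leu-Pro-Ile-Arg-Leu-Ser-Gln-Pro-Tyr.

5

Phenylalanine (F), tryptophan (W), and tyrosine (Y) have aromatic ring side chains.
Matching residues: Phe4, Phe5, Trp6, Tyr7, Tyr16.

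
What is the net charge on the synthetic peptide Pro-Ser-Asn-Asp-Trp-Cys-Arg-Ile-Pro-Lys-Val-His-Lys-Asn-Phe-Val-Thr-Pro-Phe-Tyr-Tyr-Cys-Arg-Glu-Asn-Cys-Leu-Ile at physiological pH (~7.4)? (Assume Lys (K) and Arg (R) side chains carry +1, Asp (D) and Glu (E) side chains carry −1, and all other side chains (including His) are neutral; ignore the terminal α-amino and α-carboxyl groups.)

+2

Positive (K, R): Arg7, Lys10, Lys13, Arg23 → +4.
Negative (D, E): Asp4, Glu24 → −2.
Net charge = (+4) + (−2) = +2.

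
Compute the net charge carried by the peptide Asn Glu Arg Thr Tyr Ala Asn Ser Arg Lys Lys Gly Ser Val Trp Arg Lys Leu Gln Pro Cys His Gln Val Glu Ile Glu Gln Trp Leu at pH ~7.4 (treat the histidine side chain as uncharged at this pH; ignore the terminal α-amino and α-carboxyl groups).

+3

The side chains ionized at physiological pH are Lys/Arg (+1) and Asp/Glu (−1); with His treated as neutral, nothing else contributes.
Positive (K, R): Arg3, Arg9, Lys10, Lys11, Arg16, Lys17 → +6.
Negative (D, E): Glu2, Glu25, Glu27 → −3.
Net charge = (+6) + (−3) = +3.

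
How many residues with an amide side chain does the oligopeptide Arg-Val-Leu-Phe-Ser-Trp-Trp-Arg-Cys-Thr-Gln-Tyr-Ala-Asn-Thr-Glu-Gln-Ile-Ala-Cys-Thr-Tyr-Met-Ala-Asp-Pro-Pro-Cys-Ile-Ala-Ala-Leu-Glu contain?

3

Asparagine (N) and glutamine (Q) have uncharged amide side chains.
Matching residues: Gln11, Asn14, Gln17.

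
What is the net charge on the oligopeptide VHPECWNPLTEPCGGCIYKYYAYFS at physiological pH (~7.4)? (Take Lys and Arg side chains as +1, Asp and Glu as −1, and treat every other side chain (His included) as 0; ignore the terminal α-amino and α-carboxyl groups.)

Positive (K, R): K19 → +1.
Negative (D, E): E4, E11 → −2.
Net charge = (+1) + (−2) = −1.

-1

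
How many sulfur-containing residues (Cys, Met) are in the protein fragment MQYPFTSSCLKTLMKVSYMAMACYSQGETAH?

6

Matching residues: M1, C9, M14, M19, M21, C23.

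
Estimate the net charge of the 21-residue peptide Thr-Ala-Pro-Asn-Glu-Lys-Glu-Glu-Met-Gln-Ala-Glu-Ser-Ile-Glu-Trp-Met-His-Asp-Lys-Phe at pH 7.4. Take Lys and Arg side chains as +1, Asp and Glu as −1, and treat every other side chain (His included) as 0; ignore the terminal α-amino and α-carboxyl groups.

-4

Positive (K, R): Lys6, Lys20 → +2.
Negative (D, E): Glu5, Glu7, Glu8, Glu12, Glu15, Asp19 → −6.
Net charge = (+2) + (−6) = −4.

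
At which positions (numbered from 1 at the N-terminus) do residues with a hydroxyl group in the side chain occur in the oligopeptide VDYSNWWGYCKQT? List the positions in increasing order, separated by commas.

The –OH-bearing residues are Ser, Thr (aliphatic alcohols), and Tyr (phenol).
Matching residues: Y3, S4, Y9, T13.

3, 4, 9, 13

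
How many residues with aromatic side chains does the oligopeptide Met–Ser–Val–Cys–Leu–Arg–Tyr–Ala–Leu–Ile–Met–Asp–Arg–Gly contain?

1

F, W, and Y each carry an aromatic ring on the side chain.
Matching residues: Tyr7.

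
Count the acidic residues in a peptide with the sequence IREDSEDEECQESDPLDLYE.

10

Only D (aspartate) and E (glutamate) carry a side-chain carboxylic acid.
Matching residues: E3, D4, E6, D7, E8, E9, E12, D14, D17, E20.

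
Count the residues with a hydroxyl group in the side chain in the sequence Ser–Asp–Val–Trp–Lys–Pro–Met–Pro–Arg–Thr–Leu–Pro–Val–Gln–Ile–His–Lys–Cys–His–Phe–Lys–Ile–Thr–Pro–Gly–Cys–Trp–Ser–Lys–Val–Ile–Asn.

Serine (S), threonine (T), and tyrosine (Y) each carry a hydroxyl group on the side chain.
Matching residues: Ser1, Thr10, Thr23, Ser28.

4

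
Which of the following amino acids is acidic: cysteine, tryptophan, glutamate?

The acidic residues are Asp (D) and Glu (E), whose side chains end in a carboxylate group.
Of the listed options, only glutamate belongs to this group.

glutamate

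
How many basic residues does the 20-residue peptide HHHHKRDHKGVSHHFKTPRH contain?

13

Lysine (K), arginine (R), and histidine (H) have basic, nitrogen-containing side chains.
Matching residues: H1, H2, H3, H4, K5, R6, H8, K9, H13, H14, K16, R19, H20.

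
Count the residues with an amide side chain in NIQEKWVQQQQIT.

6

Asparagine (N) and glutamine (Q) have uncharged amide side chains.
Matching residues: N1, Q3, Q8, Q9, Q10, Q11.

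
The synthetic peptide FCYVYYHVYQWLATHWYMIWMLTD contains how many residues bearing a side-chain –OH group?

7

The –OH-bearing residues are Ser, Thr (aliphatic alcohols), and Tyr (phenol).
Matching residues: Y3, Y5, Y6, Y9, T14, Y17, T23.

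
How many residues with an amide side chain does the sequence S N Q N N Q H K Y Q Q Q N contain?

9

Asparagine (N) and glutamine (Q) have uncharged amide side chains.
Matching residues: N2, Q3, N4, N5, Q6, Q10, Q11, Q12, N13.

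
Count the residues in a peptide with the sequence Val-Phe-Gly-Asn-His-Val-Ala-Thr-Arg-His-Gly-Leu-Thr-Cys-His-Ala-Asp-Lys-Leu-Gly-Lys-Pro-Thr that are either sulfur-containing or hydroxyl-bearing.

Sulfur-containing: C, M. Hydroxyl-bearing: S, T, Y.
Sulfur-containing residues here: Cys14 (1).
Hydroxyl-bearing residues here: Thr8, Thr13, Thr23 (3).
The two groups share no amino acid, so total = 1 + 3 = 4.

4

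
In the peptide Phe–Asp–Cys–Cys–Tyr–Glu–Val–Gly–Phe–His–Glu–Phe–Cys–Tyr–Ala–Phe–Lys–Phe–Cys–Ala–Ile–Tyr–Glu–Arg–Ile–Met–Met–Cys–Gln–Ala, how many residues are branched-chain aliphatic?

Valine (V), leucine (L), and isoleucine (I) are the branched-chain amino acids.
Matching residues: Val7, Ile21, Ile25.

3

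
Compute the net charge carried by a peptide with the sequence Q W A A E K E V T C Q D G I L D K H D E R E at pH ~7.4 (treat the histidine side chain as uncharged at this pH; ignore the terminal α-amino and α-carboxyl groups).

-4

Near pH 7.4, K and R contribute +1 each, D and E contribute −1 each, and every other side chain (His included, as stated) is uncharged.
Positive (K, R): K6, K17, R21 → +3.
Negative (D, E): E5, E7, D12, D16, D19, E20, E22 → −7.
Net charge = (+3) + (−7) = −4.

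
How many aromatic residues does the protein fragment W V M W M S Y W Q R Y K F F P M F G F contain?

F, W, and Y each carry an aromatic ring on the side chain.
Matching residues: W1, W4, Y7, W8, Y11, F13, F14, F17, F19.

9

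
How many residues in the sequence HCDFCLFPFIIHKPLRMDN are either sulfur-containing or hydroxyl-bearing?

Sulfur-containing: C, M. Hydroxyl-bearing: S, T, Y.
Sulfur-containing residues here: C2, C5, M17 (3).
Hydroxyl-bearing residues here: none (0).
The two groups share no amino acid, so total = 3 + 0 = 3.

3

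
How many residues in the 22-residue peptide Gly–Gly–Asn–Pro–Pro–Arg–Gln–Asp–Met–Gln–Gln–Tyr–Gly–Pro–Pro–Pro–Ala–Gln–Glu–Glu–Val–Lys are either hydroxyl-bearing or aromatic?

Hydroxyl-bearing: S, T, Y. Aromatic: F, W, Y.
Hydroxyl-bearing residues here: Tyr12 (1).
Aromatic residues here: Tyr12 (1).
Y is in both groups, so the 1 Y residue must not be double-counted.
Total = 1 + 1 − 1 = 1.

1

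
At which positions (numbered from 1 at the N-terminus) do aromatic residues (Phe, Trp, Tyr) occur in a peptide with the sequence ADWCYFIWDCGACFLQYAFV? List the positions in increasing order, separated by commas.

3, 5, 6, 8, 14, 17, 19

Matching residues: W3, Y5, F6, W8, F14, Y17, F19.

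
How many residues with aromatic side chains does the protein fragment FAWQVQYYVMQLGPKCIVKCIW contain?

5

The aromatic amino acids are Phe (F, benzyl), Trp (W, indole), and Tyr (Y, phenol).
Matching residues: F1, W3, Y7, Y8, W22.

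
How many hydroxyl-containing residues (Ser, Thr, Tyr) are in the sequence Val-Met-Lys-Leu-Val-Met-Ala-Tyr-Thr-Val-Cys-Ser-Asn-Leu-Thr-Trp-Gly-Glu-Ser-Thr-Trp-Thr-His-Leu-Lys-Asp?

Matching residues: Tyr8, Thr9, Ser12, Thr15, Ser19, Thr20, Thr22.

7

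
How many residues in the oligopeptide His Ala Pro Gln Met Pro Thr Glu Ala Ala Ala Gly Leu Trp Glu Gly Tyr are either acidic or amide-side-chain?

3

Acidic: D, E. Amide-side-chain: N, Q.
Acidic residues here: Glu8, Glu15 (2).
Amide-side-chain residues here: Gln4 (1).
The two groups share no amino acid, so total = 2 + 1 = 3.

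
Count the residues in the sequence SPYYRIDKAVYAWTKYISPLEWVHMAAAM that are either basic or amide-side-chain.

4

Basic: H, K, R. Amide-side-chain: N, Q.
Basic residues here: R5, K8, K15, H24 (4).
Amide-side-chain residues here: none (0).
The two groups share no amino acid, so total = 4 + 0 = 4.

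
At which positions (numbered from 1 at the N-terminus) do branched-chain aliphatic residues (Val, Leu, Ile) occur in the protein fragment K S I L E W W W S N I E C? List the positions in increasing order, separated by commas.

3, 4, 11

Matching residues: I3, L4, I11.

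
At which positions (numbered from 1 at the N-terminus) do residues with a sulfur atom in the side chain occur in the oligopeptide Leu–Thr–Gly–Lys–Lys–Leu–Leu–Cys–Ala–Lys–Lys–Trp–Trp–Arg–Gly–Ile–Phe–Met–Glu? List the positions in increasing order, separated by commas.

The sulfur-bearing residues are cysteine (–SH) and methionine (–S–CH₃).
Matching residues: Cys8, Met18.

8, 18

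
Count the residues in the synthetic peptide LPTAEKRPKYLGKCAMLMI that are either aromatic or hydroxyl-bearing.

Aromatic: F, W, Y. Hydroxyl-bearing: S, T, Y.
Aromatic residues here: Y10 (1).
Hydroxyl-bearing residues here: T3, Y10 (2).
Y is in both groups, so the 1 Y residue must not be double-counted.
Total = 1 + 2 − 1 = 2.

2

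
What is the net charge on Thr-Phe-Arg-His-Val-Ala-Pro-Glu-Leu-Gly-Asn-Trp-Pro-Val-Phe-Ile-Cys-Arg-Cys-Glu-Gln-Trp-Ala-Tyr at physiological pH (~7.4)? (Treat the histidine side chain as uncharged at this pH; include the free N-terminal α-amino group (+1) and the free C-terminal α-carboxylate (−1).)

Near pH 7.4, K and R contribute +1 each, D and E contribute −1 each, and every other side chain (His included, as stated) is uncharged.
Positive (K, R): Arg3, Arg18 → +2.
Negative (D, E): Glu8, Glu20 → −2.
The N-terminus (+1) and C-terminus (−1) cancel.
Net charge = (+2) + (−2) = 0.

0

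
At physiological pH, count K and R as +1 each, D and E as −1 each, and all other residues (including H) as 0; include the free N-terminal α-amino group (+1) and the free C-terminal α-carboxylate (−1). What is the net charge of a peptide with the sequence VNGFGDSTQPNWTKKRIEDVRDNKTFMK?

+2

Positive (K, R): K14, K15, R16, R21, K24, K28 → +6.
Negative (D, E): D6, E18, D19, D22 → −4.
The N-terminus (+1) and C-terminus (−1) cancel.
Net charge = (+6) + (−4) = +2.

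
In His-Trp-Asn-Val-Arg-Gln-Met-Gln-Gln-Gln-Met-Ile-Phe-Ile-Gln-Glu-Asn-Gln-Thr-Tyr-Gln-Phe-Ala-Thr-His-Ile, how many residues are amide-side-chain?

Asparagine (N) and glutamine (Q) have uncharged amide side chains.
Matching residues: Asn3, Gln6, Gln8, Gln9, Gln10, Gln15, Asn17, Gln18, Gln21.

9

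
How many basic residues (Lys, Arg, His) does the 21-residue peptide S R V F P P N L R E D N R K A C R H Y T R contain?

Matching residues: R2, R9, R13, K14, R17, H18, R21.

7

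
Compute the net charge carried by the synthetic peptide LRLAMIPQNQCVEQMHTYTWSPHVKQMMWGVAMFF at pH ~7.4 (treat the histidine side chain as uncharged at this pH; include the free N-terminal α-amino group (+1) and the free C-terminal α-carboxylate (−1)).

+1

The side chains ionized at physiological pH are Lys/Arg (+1) and Asp/Glu (−1); with His treated as neutral, nothing else contributes.
Positive (K, R): R2, K25 → +2.
Negative (D, E): E13 → −1.
The N-terminus (+1) and C-terminus (−1) cancel.
Net charge = (+2) + (−1) = +1.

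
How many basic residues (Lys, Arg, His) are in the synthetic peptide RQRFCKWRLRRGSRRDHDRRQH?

12

Matching residues: R1, R3, K6, R8, R10, R11, R14, R15, H17, R19, R20, H22.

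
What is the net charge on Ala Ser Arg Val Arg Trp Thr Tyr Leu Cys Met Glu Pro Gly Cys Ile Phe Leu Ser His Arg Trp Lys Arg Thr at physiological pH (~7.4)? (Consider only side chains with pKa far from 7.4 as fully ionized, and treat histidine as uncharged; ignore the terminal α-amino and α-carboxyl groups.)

+4

The side chains ionized at physiological pH are Lys/Arg (+1) and Asp/Glu (−1); with His treated as neutral, nothing else contributes.
Positive (K, R): Arg3, Arg5, Arg21, Lys23, Arg24 → +5.
Negative (D, E): Glu12 → −1.
Net charge = (+5) + (−1) = +4.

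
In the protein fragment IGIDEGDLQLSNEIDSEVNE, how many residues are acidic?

The acidic residues are Asp (D) and Glu (E), whose side chains end in a carboxylate group.
Matching residues: D4, E5, D7, E13, D15, E17, E20.

7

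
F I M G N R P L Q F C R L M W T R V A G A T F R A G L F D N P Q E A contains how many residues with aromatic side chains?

The aromatic amino acids are Phe (F, benzyl), Trp (W, indole), and Tyr (Y, phenol).
Matching residues: F1, F10, W15, F23, F28.

5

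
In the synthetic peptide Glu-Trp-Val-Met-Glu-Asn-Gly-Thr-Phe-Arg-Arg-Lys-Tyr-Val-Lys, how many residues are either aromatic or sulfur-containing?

4

Aromatic: F, W, Y. Sulfur-containing: C, M.
Aromatic residues here: Trp2, Phe9, Tyr13 (3).
Sulfur-containing residues here: Met4 (1).
The two groups share no amino acid, so total = 3 + 1 = 4.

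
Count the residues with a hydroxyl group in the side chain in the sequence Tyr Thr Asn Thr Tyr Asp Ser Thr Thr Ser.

8

S, T, and Y are the three residues with a side-chain hydroxyl.
Matching residues: Tyr1, Thr2, Thr4, Tyr5, Ser7, Thr8, Thr9, Ser10.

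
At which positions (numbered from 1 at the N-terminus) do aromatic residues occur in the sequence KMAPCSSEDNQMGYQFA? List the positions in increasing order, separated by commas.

14, 16

F, W, and Y each carry an aromatic ring on the side chain.
Matching residues: Y14, F16.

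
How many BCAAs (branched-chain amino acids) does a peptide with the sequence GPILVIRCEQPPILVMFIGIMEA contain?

9

The BCAAs are Val, Leu, and Ile — aliphatic side chains with a branch point.
Matching residues: I3, L4, V5, I6, I13, L14, V15, I18, I20.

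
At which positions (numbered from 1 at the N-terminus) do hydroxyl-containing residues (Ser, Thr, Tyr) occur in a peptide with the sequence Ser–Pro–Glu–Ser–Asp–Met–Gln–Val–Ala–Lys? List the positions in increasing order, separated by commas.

1, 4

Matching residues: Ser1, Ser4.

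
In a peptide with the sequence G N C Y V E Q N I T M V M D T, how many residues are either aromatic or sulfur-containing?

Aromatic: F, W, Y. Sulfur-containing: C, M.
Aromatic residues here: Y4 (1).
Sulfur-containing residues here: C3, M11, M13 (3).
The two groups share no amino acid, so total = 1 + 3 = 4.

4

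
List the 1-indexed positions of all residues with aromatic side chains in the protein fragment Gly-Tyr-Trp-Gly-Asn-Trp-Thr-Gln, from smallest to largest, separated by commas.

Phenylalanine (F), tryptophan (W), and tyrosine (Y) have aromatic ring side chains.
Matching residues: Tyr2, Trp3, Trp6.

2, 3, 6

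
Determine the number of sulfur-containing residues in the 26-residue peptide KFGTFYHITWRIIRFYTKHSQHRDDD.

Cysteine (C, thiol) and methionine (M, thioether) are the two sulfur-containing amino acids.
None of the 26 residues belong to this group.

0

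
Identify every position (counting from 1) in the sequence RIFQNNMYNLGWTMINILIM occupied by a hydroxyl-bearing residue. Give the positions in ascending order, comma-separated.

8, 13

Matching residues: Y8, T13.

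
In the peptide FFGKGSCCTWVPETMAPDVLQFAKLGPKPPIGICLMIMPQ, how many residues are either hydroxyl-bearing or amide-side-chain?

5

Hydroxyl-bearing: S, T, Y. Amide-side-chain: N, Q.
Hydroxyl-bearing residues here: S6, T9, T14 (3).
Amide-side-chain residues here: Q21, Q40 (2).
The two groups share no amino acid, so total = 3 + 2 = 5.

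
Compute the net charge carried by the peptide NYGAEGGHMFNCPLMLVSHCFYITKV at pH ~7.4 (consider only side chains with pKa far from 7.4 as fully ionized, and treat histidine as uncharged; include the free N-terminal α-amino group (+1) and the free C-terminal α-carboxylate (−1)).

The side chains ionized at physiological pH are Lys/Arg (+1) and Asp/Glu (−1); with His treated as neutral, nothing else contributes.
Positive (K, R): K25 → +1.
Negative (D, E): E5 → −1.
The N-terminus (+1) and C-terminus (−1) cancel.
Net charge = (+1) + (−1) = 0.

0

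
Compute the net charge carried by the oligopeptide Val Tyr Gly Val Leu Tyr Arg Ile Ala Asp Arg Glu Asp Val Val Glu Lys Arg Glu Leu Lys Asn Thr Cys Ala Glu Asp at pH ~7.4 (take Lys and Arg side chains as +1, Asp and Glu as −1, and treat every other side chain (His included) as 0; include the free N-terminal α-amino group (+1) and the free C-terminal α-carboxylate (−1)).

Positive (K, R): Arg7, Arg11, Lys17, Arg18, Lys21 → +5.
Negative (D, E): Asp10, Glu12, Asp13, Glu16, Glu19, Glu26, Asp27 → −7.
The N-terminus (+1) and C-terminus (−1) cancel.
Net charge = (+5) + (−7) = −2.

-2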